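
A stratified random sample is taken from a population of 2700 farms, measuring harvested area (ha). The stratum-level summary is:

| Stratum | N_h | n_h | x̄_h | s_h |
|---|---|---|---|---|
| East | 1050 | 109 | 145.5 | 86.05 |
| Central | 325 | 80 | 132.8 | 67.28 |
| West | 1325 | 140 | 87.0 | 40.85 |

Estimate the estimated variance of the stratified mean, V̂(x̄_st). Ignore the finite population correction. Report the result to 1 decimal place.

V̂(x̄_st) ≈ 14.0

V̂(x̄_st) = Σ W_h² s_h²/n_h, with W_h = N_h/N and N = 2700:
  stratum East: (1050/2700)²·86.05²/109 = 10.2737
  stratum Central: (325/2700)²·67.28²/80 = 0.819825
  stratum West: (1325/2700)²·40.85²/140 = 2.87052
V̂(x̄_st) = 13.964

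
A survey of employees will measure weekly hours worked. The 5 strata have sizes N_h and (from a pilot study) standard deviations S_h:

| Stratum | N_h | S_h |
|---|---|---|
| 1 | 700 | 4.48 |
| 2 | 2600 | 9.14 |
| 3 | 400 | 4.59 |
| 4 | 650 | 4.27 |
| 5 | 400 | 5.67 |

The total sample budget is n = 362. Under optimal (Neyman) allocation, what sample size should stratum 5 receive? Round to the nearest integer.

Neyman allocation: n_h = n · N_h S_h / Σ N_i S_i, with n = 362.
  stratum 1: N_h·S_h = 700·4.48 = 3136.00
  stratum 2: N_h·S_h = 2600·9.14 = 23764.00
  stratum 3: N_h·S_h = 400·4.59 = 1836.00
  stratum 4: N_h·S_h = 650·4.27 = 2775.50
  stratum 5: N_h·S_h = 400·5.67 = 2268.00
Σ N_h S_h = 33779.50
n for stratum 5 = 362·2268.00/33779.50 = 24.305 → 24

24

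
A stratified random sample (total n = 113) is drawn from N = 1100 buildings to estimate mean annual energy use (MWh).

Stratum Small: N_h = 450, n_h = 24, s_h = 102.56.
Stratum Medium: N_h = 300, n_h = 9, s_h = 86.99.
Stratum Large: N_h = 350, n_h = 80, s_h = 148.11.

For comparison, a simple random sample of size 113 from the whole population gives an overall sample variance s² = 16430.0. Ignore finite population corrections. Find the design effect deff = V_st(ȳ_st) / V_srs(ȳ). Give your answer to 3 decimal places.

V̂(ȳ_st) = Σ W_h² s_h²/n_h, with W_h = N_h/N and N = 1100:
  stratum Small: (450/1100)²·102.56²/24 = 73.3474
  stratum Medium: (300/1100)²·86.99²/9 = 62.5393
  stratum Large: (350/1100)²·148.11²/80 = 27.7606
V_st = 163.647
V_srs = s²/n = 16430.0/113 = 145.398
deff = V_st / V_srs = 163.647/145.398 = 1.1255

deff ≈ 1.126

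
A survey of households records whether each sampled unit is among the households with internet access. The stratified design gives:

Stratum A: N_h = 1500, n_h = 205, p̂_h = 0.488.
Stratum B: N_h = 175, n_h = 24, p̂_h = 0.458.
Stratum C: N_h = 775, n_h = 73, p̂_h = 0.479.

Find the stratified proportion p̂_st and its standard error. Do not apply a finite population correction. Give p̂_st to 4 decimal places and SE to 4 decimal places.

N = 2450; stratum weights W_h = N_h/N.
p̂_st = Σ W_h p̂_h = (1500·0.488 + 175·0.458 + 775·0.479)/2450 = 0.48301
V̂(p̂_st) = Σ W_h² p̂_h(1−p̂_h)/(n_h−1):
  stratum A: (1500/2450)²·0.488·0.512/204 = 0.000459103
  stratum B: (175/2450)²·0.458·0.542/23 = 5.50657e-05
  stratum C: (775/2450)²·0.479·0.521/72 = 0.000346826
V̂(p̂_st) = 0.000860995; SE = √V̂ = 0.0293427

p̂_st ≈ 0.4830, SE ≈ 0.0293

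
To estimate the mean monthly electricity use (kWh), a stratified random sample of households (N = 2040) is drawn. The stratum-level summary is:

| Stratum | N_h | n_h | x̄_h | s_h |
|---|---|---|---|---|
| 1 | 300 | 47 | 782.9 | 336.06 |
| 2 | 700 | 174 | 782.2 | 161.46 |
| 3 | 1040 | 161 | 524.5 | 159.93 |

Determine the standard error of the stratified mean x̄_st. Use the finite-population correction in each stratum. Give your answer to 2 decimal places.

V̂(x̄_st) = Σ W_h² (1 − n_h/N_h) s_h²/n_h, with W_h = N_h/N and N = 2040:
  stratum 1: (300/2040)²·(1 − 47/300)·336.06²/47 = 43.8245
  stratum 2: (700/2040)²·(1 − 174/700)·161.46²/174 = 13.2557
  stratum 3: (1040/2040)²·(1 − 161/1040)·159.93²/161 = 34.8976
V̂(x̄_st) = 91.9779
SE(x̄_st) = √91.9779 = 9.59051

SE(x̄_st) ≈ 9.59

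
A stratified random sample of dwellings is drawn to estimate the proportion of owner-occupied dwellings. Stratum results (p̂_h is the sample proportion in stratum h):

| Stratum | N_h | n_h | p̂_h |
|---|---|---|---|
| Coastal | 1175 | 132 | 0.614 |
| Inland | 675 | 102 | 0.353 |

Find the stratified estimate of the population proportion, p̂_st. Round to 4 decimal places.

N = 1850; stratum weights W_h = N_h/N.
p̂_st = Σ W_h p̂_h = (1175·0.614 + 675·0.353)/1850 = 0.51877

p̂_st ≈ 0.5188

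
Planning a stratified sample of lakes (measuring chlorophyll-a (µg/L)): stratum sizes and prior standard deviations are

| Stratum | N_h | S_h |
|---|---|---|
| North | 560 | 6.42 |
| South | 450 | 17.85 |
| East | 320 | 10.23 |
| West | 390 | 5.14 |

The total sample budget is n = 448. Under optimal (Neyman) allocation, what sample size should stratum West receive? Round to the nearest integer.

Neyman allocation: n_h = n · N_h S_h / Σ N_i S_i, with n = 448.
  stratum North: N_h·S_h = 560·6.42 = 3595.20
  stratum South: N_h·S_h = 450·17.85 = 8032.50
  stratum East: N_h·S_h = 320·10.23 = 3273.60
  stratum West: N_h·S_h = 390·5.14 = 2004.60
Σ N_h S_h = 16905.90
n for stratum West = 448·2004.60/16905.90 = 53.121 → 53

53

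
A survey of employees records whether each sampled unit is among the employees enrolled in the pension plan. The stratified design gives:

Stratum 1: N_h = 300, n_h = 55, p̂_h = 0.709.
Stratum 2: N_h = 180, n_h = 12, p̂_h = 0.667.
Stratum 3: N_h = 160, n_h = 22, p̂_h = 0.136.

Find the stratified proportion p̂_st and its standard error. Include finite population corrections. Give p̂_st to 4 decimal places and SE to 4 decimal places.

p̂_st ≈ 0.5539, SE ≈ 0.0498

N = 640; stratum weights W_h = N_h/N.
p̂_st = Σ W_h p̂_h = (300·0.709 + 180·0.667 + 160·0.136)/640 = 0.55394
V̂(p̂_st) = Σ W_h² (1 − n_h/N_h) p̂_h(1−p̂_h)/(n_h−1):
  stratum 1: (300/640)²·(1 − 55/300)·0.709·0.291/54 = 0.000685603
  stratum 2: (180/640)²·(1 − 12/180)·0.667·0.333/11 = 0.00149073
  stratum 3: (160/640)²·(1 − 22/160)·0.136·0.864/21 = 0.000301629
V̂(p̂_st) = 0.00247796; SE = √V̂ = 0.0497791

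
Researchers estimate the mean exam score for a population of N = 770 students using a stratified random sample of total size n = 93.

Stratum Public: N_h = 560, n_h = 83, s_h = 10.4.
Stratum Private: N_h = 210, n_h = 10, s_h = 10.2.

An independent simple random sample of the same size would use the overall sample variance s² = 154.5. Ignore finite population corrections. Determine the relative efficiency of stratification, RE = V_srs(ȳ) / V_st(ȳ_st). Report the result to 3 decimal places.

V̂(ȳ_st) = Σ W_h² s_h²/n_h, with W_h = N_h/N and N = 770:
  stratum Public: (560/770)²·10.4²/83 = 0.68926
  stratum Private: (210/770)²·10.2²/10 = 0.773851
V_st = 1.46311
V_srs = s²/n = 154.5/93 = 1.66129
Relative efficiency = V_srs / V_st = 1.66129/1.46311 = 1.1355

RE ≈ 1.135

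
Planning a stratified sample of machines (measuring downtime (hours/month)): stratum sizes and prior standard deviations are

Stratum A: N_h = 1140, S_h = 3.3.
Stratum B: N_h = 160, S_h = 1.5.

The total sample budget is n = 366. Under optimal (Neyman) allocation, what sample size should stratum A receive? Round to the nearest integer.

344

Neyman allocation: n_h = n · N_h S_h / Σ N_i S_i, with n = 366.
  stratum A: N_h·S_h = 1140·3.3 = 3762.00
  stratum B: N_h·S_h = 160·1.5 = 240.00
Σ N_h S_h = 4002.00
n for stratum A = 366·3762.00/4002.00 = 344.051 → 344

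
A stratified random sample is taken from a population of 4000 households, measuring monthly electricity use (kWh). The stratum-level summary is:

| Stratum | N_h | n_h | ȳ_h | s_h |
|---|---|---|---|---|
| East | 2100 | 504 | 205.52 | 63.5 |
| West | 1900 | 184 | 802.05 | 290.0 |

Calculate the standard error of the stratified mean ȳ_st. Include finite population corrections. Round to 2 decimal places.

V̂(ȳ_st) = Σ W_h² (1 − n_h/N_h) s_h²/n_h, with W_h = N_h/N and N = 4000:
  stratum East: (2100/4000)²·(1 − 504/2100)·63.5²/504 = 1.6759
  stratum West: (1900/4000)²·(1 − 184/1900)·290.0²/184 = 93.1385
V̂(ȳ_st) = 94.8144
SE(ȳ_st) = √94.8144 = 9.73727

SE(ȳ_st) ≈ 9.74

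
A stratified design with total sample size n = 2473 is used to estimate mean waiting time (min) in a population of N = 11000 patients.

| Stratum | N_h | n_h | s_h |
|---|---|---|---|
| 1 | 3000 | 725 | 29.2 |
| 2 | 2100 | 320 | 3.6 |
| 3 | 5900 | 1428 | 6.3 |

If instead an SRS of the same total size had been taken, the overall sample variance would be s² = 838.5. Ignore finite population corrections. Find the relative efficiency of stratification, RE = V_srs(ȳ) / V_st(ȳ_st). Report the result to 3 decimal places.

V̂(ȳ_st) = Σ W_h² s_h²/n_h, with W_h = N_h/N and N = 11000:
  stratum 1: (3000/11000)²·29.2²/725 = 0.0874752
  stratum 2: (2100/11000)²·3.6²/320 = 0.00147607
  stratum 3: (5900/11000)²·6.3²/1428 = 0.00799598
V_st = 0.0969472
V_srs = s²/n = 838.5/2473 = 0.339062
Relative efficiency = V_srs / V_st = 0.339062/0.0969472 = 3.4974

RE ≈ 3.497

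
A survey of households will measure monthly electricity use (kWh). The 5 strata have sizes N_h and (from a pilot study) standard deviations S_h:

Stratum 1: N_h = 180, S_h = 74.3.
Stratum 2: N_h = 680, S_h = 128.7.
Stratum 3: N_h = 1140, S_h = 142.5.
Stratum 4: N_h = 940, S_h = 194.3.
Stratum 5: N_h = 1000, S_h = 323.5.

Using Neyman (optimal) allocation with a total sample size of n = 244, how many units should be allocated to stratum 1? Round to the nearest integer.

4

Neyman allocation: n_h = n · N_h S_h / Σ N_i S_i, with n = 244.
  stratum 1: N_h·S_h = 180·74.3 = 13374.00
  stratum 2: N_h·S_h = 680·128.7 = 87516.00
  stratum 3: N_h·S_h = 1140·142.5 = 162450.00
  stratum 4: N_h·S_h = 940·194.3 = 182642.00
  stratum 5: N_h·S_h = 1000·323.5 = 323500.00
Σ N_h S_h = 769482.00
n for stratum 1 = 244·13374.00/769482.00 = 4.241 → 4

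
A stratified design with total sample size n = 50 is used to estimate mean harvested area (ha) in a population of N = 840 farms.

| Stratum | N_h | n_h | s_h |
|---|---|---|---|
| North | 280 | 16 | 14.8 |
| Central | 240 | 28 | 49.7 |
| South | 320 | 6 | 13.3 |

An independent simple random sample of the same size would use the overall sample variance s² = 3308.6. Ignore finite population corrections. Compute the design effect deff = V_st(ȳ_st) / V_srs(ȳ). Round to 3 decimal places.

deff ≈ 0.196

V̂(ȳ_st) = Σ W_h² s_h²/n_h, with W_h = N_h/N and N = 840:
  stratum North: (280/840)²·14.8²/16 = 1.52111
  stratum Central: (240/840)²·49.7²/28 = 7.20143
  stratum South: (320/840)²·13.3²/6 = 4.27852
V_st = 13.0011
V_srs = s²/n = 3308.6/50 = 66.172
deff = V_st / V_srs = 13.0011/66.172 = 0.1965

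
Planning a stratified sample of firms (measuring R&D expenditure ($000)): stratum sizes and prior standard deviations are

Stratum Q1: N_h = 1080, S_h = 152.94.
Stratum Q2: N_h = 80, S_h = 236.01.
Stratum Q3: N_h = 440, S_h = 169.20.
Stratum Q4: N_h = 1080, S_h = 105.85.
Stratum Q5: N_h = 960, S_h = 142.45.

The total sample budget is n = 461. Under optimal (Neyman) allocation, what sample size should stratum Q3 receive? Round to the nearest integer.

Neyman allocation: n_h = n · N_h S_h / Σ N_i S_i, with n = 461.
  stratum Q1: N_h·S_h = 1080·152.94 = 165175.20
  stratum Q2: N_h·S_h = 80·236.01 = 18880.80
  stratum Q3: N_h·S_h = 440·169.20 = 74448.00
  stratum Q4: N_h·S_h = 1080·105.85 = 114318.00
  stratum Q5: N_h·S_h = 960·142.45 = 136752.00
Σ N_h S_h = 509574.00
n for stratum Q3 = 461·74448.00/509574.00 = 67.351 → 67

67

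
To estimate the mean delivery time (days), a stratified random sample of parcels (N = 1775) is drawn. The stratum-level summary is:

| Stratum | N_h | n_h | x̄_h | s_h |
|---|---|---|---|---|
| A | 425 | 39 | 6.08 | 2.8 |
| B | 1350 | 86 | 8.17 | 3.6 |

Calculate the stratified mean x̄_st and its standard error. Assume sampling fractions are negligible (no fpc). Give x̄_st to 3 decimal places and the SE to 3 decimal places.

x̄_st = Σ W_h x̄_h = (425·6.08 + 1350·8.17)/1775 = 7.66958
V̂(x̄_st) = Σ W_h² s_h²/n_h, with W_h = N_h/N and N = 1775:
  stratum A: (425/1775)²·2.8²/39 = 0.0115248
  stratum B: (1350/1775)²·3.6²/86 = 0.0871721
V̂(x̄_st) = 0.0986969
SE(x̄_st) = √0.0986969 = 0.314161

x̄_st ≈ 7.670, SE ≈ 0.314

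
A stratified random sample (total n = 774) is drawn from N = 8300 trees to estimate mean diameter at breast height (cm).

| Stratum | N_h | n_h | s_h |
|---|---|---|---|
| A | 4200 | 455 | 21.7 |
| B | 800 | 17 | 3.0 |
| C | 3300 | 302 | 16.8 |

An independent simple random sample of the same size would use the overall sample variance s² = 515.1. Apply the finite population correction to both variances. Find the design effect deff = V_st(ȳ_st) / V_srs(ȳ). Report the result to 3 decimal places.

deff ≈ 0.622

V̂(ȳ_st) = Σ W_h² (1 − n_h/N_h) s_h²/n_h, with W_h = N_h/N and N = 8300:
  stratum A: (4200/8300)²·(1 − 455/4200)·21.7²/455 = 0.236294
  stratum B: (800/8300)²·(1 − 17/800)·3.0²/17 = 0.00481381
  stratum C: (3300/8300)²·(1 − 302/3300)·16.8²/302 = 0.134215
V_st = 0.375323
V_srs = (1 − 774/8300)·515.1/774 = 0.603444
deff = V_st / V_srs = 0.375323/0.603444 = 0.6220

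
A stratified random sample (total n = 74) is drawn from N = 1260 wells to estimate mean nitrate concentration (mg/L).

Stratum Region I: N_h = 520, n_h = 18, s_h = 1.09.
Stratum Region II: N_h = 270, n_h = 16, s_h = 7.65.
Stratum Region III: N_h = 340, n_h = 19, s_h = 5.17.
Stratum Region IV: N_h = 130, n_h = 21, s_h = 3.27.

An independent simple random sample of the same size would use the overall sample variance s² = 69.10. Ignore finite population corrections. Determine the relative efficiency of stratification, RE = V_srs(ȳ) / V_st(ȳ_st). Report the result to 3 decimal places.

RE ≈ 3.253

V̂(ȳ_st) = Σ W_h² s_h²/n_h, with W_h = N_h/N and N = 1260:
  stratum Region I: (520/1260)²·1.09²/18 = 0.0112421
  stratum Region II: (270/1260)²·7.65²/16 = 0.167954
  stratum Region III: (340/1260)²·5.17²/19 = 0.102434
  stratum Region IV: (130/1260)²·3.27²/21 = 0.00542028
V_st = 0.28705
V_srs = s²/n = 69.10/74 = 0.933784
Relative efficiency = V_srs / V_st = 0.933784/0.28705 = 3.2530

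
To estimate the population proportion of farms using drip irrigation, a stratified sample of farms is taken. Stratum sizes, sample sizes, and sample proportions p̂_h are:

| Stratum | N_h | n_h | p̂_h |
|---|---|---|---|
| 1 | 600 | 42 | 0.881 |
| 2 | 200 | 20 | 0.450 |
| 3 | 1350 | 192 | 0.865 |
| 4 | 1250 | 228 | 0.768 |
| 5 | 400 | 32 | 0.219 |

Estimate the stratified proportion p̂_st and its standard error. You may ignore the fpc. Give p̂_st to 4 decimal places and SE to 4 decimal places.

N = 3800; stratum weights W_h = N_h/N.
p̂_st = Σ W_h p̂_h = (600·0.881 + 200·0.450 + 1350·0.865 + 1250·0.768 + 400·0.219)/3800 = 0.74578
V̂(p̂_st) = Σ W_h² p̂_h(1−p̂_h)/(n_h−1):
  stratum 1: (600/3800)²·0.881·0.119/41 = 6.37491e-05
  stratum 2: (200/3800)²·0.450·0.550/19 = 3.6084e-05
  stratum 3: (1350/3800)²·0.865·0.135/191 = 7.71644e-05
  stratum 4: (1250/3800)²·0.768·0.232/227 = 8.49329e-05
  stratum 5: (400/3800)²·0.219·0.781/31 = 6.11345e-05
V̂(p̂_st) = 0.000323065; SE = √V̂ = 0.017974

p̂_st ≈ 0.7458, SE ≈ 0.0180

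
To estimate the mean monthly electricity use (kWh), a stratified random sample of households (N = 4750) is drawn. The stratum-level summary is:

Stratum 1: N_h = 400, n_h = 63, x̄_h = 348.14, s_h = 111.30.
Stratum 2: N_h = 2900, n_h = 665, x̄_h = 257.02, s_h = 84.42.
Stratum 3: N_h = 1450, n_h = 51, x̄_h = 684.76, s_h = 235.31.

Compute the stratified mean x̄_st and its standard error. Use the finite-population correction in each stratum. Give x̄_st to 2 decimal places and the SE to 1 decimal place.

x̄_st ≈ 395.27, SE ≈ 10.1

x̄_st = Σ W_h x̄_h = (400·348.14 + 2900·257.02 + 1450·684.76)/4750 = 395.26653
V̂(x̄_st) = Σ W_h² (1 − n_h/N_h) s_h²/n_h, with W_h = N_h/N and N = 4750:
  stratum 1: (400/4750)²·(1 − 63/400)·111.30²/63 = 1.17477
  stratum 2: (2900/4750)²·(1 − 665/2900)·84.42²/665 = 3.07863
  stratum 3: (1450/4750)²·(1 − 51/1450)·235.31²/51 = 97.6133
V̂(x̄_st) = 101.867
SE(x̄_st) = √101.867 = 10.0929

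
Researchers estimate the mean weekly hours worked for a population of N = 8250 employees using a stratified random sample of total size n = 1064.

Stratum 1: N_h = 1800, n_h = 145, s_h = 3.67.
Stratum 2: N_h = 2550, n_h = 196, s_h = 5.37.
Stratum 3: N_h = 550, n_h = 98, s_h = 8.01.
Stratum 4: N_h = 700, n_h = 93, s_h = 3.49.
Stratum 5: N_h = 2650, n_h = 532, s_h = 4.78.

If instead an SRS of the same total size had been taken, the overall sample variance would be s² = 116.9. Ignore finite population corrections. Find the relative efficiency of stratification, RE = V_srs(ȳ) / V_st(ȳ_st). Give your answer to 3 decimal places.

RE ≈ 4.105

V̂(ȳ_st) = Σ W_h² s_h²/n_h, with W_h = N_h/N and N = 8250:
  stratum 1: (1800/8250)²·3.67²/145 = 0.00442182
  stratum 2: (2550/8250)²·5.37²/196 = 0.0140561
  stratum 3: (550/8250)²·8.01²/98 = 0.00290976
  stratum 4: (700/8250)²·3.49²/93 = 0.000942879
  stratum 5: (2650/8250)²·4.78²/532 = 0.00443127
V_st = 0.0267618
V_srs = s²/n = 116.9/1064 = 0.109868
Relative efficiency = V_srs / V_st = 0.109868/0.0267618 = 4.1054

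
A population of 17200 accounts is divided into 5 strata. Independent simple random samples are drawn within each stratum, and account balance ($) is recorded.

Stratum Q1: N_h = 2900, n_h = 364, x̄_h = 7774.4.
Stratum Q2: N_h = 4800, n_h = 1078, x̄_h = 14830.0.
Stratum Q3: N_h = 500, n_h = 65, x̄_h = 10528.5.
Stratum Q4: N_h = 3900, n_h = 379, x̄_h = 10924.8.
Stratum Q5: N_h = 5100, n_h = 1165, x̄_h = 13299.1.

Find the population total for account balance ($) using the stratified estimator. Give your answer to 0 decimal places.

τ̂_st = Σ N_h x̄_h = 2900·7774.4 + 4800·14830.0 + 500·10528.5 + 3900·10924.8 + 5100·13299.1 = 209426140

τ̂_st ≈ 209426140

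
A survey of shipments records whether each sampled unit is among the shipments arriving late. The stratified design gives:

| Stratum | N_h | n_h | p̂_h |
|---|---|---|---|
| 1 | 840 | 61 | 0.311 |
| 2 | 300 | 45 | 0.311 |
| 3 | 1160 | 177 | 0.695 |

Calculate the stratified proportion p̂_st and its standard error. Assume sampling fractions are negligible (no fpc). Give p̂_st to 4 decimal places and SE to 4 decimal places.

N = 2300; stratum weights W_h = N_h/N.
p̂_st = Σ W_h p̂_h = (840·0.311 + 300·0.311 + 1160·0.695)/2300 = 0.50467
V̂(p̂_st) = Σ W_h² p̂_h(1−p̂_h)/(n_h−1):
  stratum 1: (840/2300)²·0.311·0.689/60 = 0.000476356
  stratum 2: (300/2300)²·0.311·0.689/44 = 8.28541e-05
  stratum 3: (1160/2300)²·0.695·0.305/176 = 0.00030636
V̂(p̂_st) = 0.00086557; SE = √V̂ = 0.0294206

p̂_st ≈ 0.5047, SE ≈ 0.0294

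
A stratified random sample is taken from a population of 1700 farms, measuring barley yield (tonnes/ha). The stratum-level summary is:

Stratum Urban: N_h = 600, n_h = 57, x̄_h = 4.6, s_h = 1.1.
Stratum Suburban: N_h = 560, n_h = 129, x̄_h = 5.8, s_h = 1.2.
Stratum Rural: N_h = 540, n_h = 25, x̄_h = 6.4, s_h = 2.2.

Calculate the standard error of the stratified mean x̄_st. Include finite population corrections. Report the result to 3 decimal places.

SE(x̄_st) ≈ 0.148

V̂(x̄_st) = Σ W_h² (1 − n_h/N_h) s_h²/n_h, with W_h = N_h/N and N = 1700:
  stratum Urban: (600/1700)²·(1 − 57/600)·1.1²/57 = 0.00239312
  stratum Suburban: (560/1700)²·(1 − 129/560)·1.2²/129 = 0.000932267
  stratum Rural: (540/1700)²·(1 − 25/540)·2.2²/25 = 0.0186298
V̂(x̄_st) = 0.0219552
SE(x̄_st) = √0.0219552 = 0.148173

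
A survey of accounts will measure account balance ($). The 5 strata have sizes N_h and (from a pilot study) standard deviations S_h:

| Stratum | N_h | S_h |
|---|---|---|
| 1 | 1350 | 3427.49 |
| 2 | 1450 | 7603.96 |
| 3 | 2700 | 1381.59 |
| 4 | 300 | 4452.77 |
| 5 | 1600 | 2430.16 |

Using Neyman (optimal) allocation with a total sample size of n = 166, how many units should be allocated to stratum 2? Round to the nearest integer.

Neyman allocation: n_h = n · N_h S_h / Σ N_i S_i, with n = 166.
  stratum 1: N_h·S_h = 1350·3427.49 = 4627111.50
  stratum 2: N_h·S_h = 1450·7603.96 = 11025742.00
  stratum 3: N_h·S_h = 2700·1381.59 = 3730293.00
  stratum 4: N_h·S_h = 300·4452.77 = 1335831.00
  stratum 5: N_h·S_h = 1600·2430.16 = 3888256.00
Σ N_h S_h = 24607233.50
n for stratum 2 = 166·11025742.00/24607233.50 = 74.379 → 74

74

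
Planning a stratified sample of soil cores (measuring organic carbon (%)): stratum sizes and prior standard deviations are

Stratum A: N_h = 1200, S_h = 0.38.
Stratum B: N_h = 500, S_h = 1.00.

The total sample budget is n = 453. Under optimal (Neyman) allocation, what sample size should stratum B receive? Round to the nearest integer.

Neyman allocation: n_h = n · N_h S_h / Σ N_i S_i, with n = 453.
  stratum A: N_h·S_h = 1200·0.38 = 456.00
  stratum B: N_h·S_h = 500·1.00 = 500.00
Σ N_h S_h = 956.00
n for stratum B = 453·500.00/956.00 = 236.925 → 237

237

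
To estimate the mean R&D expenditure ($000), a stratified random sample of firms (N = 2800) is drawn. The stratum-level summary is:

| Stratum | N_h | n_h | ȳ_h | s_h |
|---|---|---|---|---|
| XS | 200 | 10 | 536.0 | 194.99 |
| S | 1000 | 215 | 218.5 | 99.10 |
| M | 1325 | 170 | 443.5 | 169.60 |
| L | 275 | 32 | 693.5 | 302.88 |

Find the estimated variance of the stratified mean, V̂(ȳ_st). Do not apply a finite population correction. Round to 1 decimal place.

V̂(ȳ_st) ≈ 90.8

V̂(ȳ_st) = Σ W_h² s_h²/n_h, with W_h = N_h/N and N = 2800:
  stratum XS: (200/2800)²·194.99²/10 = 19.3985
  stratum S: (1000/2800)²·99.10²/215 = 5.8263
  stratum M: (1325/2800)²·169.60²/170 = 37.8895
  stratum L: (275/2800)²·302.88²/32 = 27.6529
V̂(ȳ_st) = 90.7672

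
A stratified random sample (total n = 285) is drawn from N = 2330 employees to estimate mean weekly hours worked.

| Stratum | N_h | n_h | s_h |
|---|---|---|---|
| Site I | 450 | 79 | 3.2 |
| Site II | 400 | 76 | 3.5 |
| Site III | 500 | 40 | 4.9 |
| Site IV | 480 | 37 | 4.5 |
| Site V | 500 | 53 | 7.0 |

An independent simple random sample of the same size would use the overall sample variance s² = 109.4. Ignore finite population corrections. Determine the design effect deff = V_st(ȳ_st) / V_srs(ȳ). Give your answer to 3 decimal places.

deff ≈ 0.268

V̂(ȳ_st) = Σ W_h² s_h²/n_h, with W_h = N_h/N and N = 2330:
  stratum Site I: (450/2330)²·3.2²/79 = 0.00483488
  stratum Site II: (400/2330)²·3.5²/76 = 0.0047504
  stratum Site III: (500/2330)²·4.9²/40 = 0.0276414
  stratum Site IV: (480/2330)²·4.5²/37 = 0.023227
  stratum Site V: (500/2330)²·7.0²/53 = 0.0425744
V_st = 0.103028
V_srs = s²/n = 109.4/285 = 0.38386
deff = V_st / V_srs = 0.103028/0.38386 = 0.2684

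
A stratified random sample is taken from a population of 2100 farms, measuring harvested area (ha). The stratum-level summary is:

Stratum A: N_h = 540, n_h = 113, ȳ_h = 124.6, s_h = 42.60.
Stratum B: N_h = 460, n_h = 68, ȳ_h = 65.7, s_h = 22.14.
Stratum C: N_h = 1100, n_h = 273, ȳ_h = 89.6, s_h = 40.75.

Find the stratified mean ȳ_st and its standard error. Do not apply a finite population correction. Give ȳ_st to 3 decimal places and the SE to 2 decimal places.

ȳ_st ≈ 93.365, SE ≈ 1.75

ȳ_st = Σ W_h ȳ_h = (540·124.6 + 460·65.7 + 1100·89.6)/2100 = 93.36476
V̂(ȳ_st) = Σ W_h² s_h²/n_h, with W_h = N_h/N and N = 2100:
  stratum A: (540/2100)²·42.60²/113 = 1.06191
  stratum B: (460/2100)²·22.14²/68 = 0.345878
  stratum C: (1100/2100)²·40.75²/273 = 1.66893
V̂(ȳ_st) = 3.07673
SE(ȳ_st) = √3.07673 = 1.75406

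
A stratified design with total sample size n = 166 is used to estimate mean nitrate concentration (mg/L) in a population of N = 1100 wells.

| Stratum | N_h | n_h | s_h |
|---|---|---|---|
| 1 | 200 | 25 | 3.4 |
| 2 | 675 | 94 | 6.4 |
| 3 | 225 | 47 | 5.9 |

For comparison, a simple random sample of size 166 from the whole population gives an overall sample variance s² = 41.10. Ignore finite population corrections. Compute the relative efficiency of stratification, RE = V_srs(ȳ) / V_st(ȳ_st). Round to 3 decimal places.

V̂(ȳ_st) = Σ W_h² s_h²/n_h, with W_h = N_h/N and N = 1100:
  stratum 1: (200/1100)²·3.4²/25 = 0.015286
  stratum 2: (675/1100)²·6.4²/94 = 0.164079
  stratum 3: (225/1100)²·5.9²/47 = 0.0309874
V_st = 0.210353
V_srs = s²/n = 41.10/166 = 0.24759
Relative efficiency = V_srs / V_st = 0.24759/0.210353 = 1.1770

RE ≈ 1.177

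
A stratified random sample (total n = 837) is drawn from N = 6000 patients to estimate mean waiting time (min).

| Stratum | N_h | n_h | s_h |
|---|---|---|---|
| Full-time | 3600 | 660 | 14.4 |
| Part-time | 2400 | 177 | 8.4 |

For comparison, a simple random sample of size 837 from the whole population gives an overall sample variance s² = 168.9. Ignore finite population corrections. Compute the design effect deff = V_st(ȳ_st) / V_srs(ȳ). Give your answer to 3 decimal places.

V̂(ȳ_st) = Σ W_h² s_h²/n_h, with W_h = N_h/N and N = 6000:
  stratum Full-time: (3600/6000)²·14.4²/660 = 0.113105
  stratum Part-time: (2400/6000)²·8.4²/177 = 0.0637831
V_st = 0.176889
V_srs = s²/n = 168.9/837 = 0.201792
deff = V_st / V_srs = 0.176889/0.201792 = 0.8766

deff ≈ 0.877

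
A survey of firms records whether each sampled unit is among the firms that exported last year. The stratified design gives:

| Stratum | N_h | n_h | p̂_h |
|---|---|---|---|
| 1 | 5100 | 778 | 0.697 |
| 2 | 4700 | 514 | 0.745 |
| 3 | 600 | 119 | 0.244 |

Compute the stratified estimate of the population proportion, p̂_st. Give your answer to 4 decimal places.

N = 10400; stratum weights W_h = N_h/N.
p̂_st = Σ W_h p̂_h = (5100·0.697 + 4700·0.745 + 600·0.244)/10400 = 0.69256

p̂_st ≈ 0.6926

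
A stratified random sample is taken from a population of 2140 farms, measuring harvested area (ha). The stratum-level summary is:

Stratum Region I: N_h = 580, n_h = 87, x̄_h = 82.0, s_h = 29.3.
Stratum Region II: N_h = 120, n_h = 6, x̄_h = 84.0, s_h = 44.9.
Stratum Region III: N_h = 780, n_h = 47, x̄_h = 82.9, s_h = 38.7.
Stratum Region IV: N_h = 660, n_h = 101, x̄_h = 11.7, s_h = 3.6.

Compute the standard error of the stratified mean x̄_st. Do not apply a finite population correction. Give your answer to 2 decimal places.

V̂(x̄_st) = Σ W_h² s_h²/n_h, with W_h = N_h/N and N = 2140:
  stratum Region I: (580/2140)²·29.3²/87 = 0.724844
  stratum Region II: (120/2140)²·44.9²/6 = 1.05652
  stratum Region III: (780/2140)²·38.7²/47 = 4.23337
  stratum Region IV: (660/2140)²·3.6²/101 = 0.0122052
V̂(x̄_st) = 6.02693
SE(x̄_st) = √6.02693 = 2.45498

SE(x̄_st) ≈ 2.45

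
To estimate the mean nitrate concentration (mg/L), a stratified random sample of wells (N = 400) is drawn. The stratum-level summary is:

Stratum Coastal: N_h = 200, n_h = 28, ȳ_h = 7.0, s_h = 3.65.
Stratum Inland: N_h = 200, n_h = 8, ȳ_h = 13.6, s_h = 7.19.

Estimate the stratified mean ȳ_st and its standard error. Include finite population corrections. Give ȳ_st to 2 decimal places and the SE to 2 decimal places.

ȳ_st ≈ 10.30, SE ≈ 1.29

ȳ_st = Σ W_h ȳ_h = (200·7.0 + 200·13.6)/400 = 10.30000
V̂(ȳ_st) = Σ W_h² (1 − n_h/N_h) s_h²/n_h, with W_h = N_h/N and N = 400:
  stratum Coastal: (200/400)²·(1 − 28/200)·3.65²/28 = 0.102298
  stratum Inland: (200/400)²·(1 − 8/200)·7.19²/8 = 1.55088
V̂(ȳ_st) = 1.65318
SE(ȳ_st) = √1.65318 = 1.28576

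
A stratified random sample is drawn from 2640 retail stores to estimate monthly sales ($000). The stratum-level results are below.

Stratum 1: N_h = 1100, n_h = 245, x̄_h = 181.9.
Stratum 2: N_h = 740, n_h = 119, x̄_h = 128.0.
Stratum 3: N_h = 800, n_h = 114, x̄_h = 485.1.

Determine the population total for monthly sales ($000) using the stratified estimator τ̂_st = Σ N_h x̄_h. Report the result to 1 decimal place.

τ̂_st = Σ N_h x̄_h = 1100·181.9 + 740·128.0 + 800·485.1 = 682890.0

τ̂_st ≈ 682890.0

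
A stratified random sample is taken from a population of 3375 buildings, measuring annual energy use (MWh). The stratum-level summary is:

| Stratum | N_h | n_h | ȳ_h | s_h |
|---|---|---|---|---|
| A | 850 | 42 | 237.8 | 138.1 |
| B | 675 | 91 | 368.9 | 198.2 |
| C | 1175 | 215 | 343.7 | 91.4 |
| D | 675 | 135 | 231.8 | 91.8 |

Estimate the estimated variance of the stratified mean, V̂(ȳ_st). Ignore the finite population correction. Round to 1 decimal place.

V̂(ȳ_st) = Σ W_h² s_h²/n_h, with W_h = N_h/N and N = 3375:
  stratum A: (850/3375)²·138.1²/42 = 28.8024
  stratum B: (675/3375)²·198.2²/91 = 17.2674
  stratum C: (1175/3375)²·91.4²/215 = 4.70958
  stratum D: (675/3375)²·91.8²/135 = 2.49696
V̂(ȳ_st) = 53.2763

V̂(ȳ_st) ≈ 53.3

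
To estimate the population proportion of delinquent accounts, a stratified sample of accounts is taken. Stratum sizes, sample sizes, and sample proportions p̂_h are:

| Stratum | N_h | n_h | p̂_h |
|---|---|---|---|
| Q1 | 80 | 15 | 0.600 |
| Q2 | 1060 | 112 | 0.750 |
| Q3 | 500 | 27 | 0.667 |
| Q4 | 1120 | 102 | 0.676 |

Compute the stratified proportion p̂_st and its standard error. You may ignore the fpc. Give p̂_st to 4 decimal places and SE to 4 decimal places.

p̂_st ≈ 0.7006, SE ≈ 0.0300

N = 2760; stratum weights W_h = N_h/N.
p̂_st = Σ W_h p̂_h = (80·0.600 + 1060·0.750 + 500·0.667 + 1120·0.676)/2760 = 0.70059
V̂(p̂_st) = Σ W_h² p̂_h(1−p̂_h)/(n_h−1):
  stratum Q1: (80/2760)²·0.600·0.400/14 = 1.44027e-05
  stratum Q2: (1060/2760)²·0.750·0.250/111 = 0.000249156
  stratum Q3: (500/2760)²·0.667·0.333/26 = 0.000280362
  stratum Q4: (1120/2760)²·0.676·0.324/101 = 0.000357099
V̂(p̂_st) = 0.000901019; SE = √V̂ = 0.030017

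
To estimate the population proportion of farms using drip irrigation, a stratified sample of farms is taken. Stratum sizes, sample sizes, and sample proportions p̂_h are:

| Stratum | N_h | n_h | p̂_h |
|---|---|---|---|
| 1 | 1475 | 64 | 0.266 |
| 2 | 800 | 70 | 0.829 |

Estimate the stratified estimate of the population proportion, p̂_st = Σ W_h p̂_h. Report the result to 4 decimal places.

p̂_st ≈ 0.4640

N = 2275; stratum weights W_h = N_h/N.
p̂_st = Σ W_h p̂_h = (1475·0.266 + 800·0.829)/2275 = 0.46398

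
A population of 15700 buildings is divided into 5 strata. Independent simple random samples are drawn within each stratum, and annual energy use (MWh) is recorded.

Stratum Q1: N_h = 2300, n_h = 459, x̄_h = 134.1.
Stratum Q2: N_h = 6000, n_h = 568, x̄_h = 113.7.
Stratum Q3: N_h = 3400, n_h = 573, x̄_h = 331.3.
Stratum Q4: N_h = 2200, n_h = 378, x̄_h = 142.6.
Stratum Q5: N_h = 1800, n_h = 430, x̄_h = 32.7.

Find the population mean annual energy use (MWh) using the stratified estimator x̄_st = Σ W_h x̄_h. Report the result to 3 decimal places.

N = Σ N_h = 15700. Stratum weights W_h = N_h/N.
x̄_st = (2300·134.1 + 6000·113.7 + 3400·331.3 + 2200·142.6 + 1800·32.7) / 15700 = 158.57516

x̄_st ≈ 158.575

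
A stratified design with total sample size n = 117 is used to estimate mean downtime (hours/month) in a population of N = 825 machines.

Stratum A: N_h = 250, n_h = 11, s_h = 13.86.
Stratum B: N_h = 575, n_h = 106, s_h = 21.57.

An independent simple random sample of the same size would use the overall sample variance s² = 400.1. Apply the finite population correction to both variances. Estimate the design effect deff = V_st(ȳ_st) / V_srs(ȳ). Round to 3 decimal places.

V̂(ȳ_st) = Σ W_h² (1 − n_h/N_h) s_h²/n_h, with W_h = N_h/N and N = 825:
  stratum A: (250/825)²·(1 − 11/250)·13.86²/11 = 1.53308
  stratum B: (575/825)²·(1 − 106/575)·21.57²/106 = 1.73911
V_st = 3.27219
V_srs = (1 − 117/825)·400.1/117 = 2.93469
deff = V_st / V_srs = 3.27219/2.93469 = 1.1150

deff ≈ 1.115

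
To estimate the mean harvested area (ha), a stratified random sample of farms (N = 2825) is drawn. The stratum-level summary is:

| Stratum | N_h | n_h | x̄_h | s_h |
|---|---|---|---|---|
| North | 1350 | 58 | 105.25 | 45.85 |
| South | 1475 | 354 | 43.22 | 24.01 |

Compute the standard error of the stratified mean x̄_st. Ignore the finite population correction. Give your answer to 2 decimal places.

SE(x̄_st) ≈ 2.95

V̂(x̄_st) = Σ W_h² s_h²/n_h, with W_h = N_h/N and N = 2825:
  stratum North: (1350/2825)²·45.85²/58 = 8.27716
  stratum South: (1475/2825)²·24.01²/354 = 0.443944
V̂(x̄_st) = 8.7211
SE(x̄_st) = √8.7211 = 2.95315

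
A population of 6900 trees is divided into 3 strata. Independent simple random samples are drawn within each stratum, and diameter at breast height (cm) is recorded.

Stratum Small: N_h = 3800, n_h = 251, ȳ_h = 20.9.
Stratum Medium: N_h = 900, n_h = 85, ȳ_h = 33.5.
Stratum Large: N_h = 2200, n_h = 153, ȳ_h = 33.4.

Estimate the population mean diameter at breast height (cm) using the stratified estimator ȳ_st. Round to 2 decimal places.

N = Σ N_h = 6900. Stratum weights W_h = N_h/N.
ȳ_st = (3800·20.9 + 900·33.5 + 2200·33.4) / 6900 = 26.5290

ȳ_st ≈ 26.53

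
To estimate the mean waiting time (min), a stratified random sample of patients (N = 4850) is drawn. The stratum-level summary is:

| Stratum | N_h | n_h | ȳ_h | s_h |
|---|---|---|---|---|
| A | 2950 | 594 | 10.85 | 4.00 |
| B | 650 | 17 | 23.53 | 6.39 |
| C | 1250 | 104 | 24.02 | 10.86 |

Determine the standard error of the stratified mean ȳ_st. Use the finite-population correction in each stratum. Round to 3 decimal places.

V̂(ȳ_st) = Σ W_h² (1 − n_h/N_h) s_h²/n_h, with W_h = N_h/N and N = 4850:
  stratum A: (2950/4850)²·(1 − 594/2950)·4.00²/594 = 0.0079588
  stratum B: (650/4850)²·(1 − 17/650)·6.39²/17 = 0.0420133
  stratum C: (1250/4850)²·(1 − 104/1250)·10.86²/104 = 0.0690617
V̂(ȳ_st) = 0.119034
SE(ȳ_st) = √0.119034 = 0.345013

SE(ȳ_st) ≈ 0.345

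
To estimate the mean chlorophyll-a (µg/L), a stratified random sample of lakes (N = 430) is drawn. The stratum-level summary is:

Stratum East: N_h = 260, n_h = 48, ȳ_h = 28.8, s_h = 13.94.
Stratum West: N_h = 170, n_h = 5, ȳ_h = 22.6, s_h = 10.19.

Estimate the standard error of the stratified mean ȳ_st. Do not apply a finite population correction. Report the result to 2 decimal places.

SE(ȳ_st) ≈ 2.17

V̂(ȳ_st) = Σ W_h² s_h²/n_h, with W_h = N_h/N and N = 430:
  stratum East: (260/430)²·13.94²/48 = 1.48011
  stratum West: (170/430)²·10.19²/5 = 3.24593
V̂(ȳ_st) = 4.72604
SE(ȳ_st) = √4.72604 = 2.17395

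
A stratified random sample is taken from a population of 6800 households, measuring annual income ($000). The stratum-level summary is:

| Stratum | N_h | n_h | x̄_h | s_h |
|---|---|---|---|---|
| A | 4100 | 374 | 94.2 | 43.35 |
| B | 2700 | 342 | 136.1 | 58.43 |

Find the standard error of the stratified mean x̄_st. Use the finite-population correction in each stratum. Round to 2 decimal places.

V̂(x̄_st) = Σ W_h² (1 − n_h/N_h) s_h²/n_h, with W_h = N_h/N and N = 6800:
  stratum A: (4100/6800)²·(1 − 374/4100)·43.35²/374 = 1.66003
  stratum B: (2700/6800)²·(1 − 342/2700)·58.43²/342 = 1.37447
V̂(x̄_st) = 3.0345
SE(x̄_st) = √3.0345 = 1.74198

SE(x̄_st) ≈ 1.74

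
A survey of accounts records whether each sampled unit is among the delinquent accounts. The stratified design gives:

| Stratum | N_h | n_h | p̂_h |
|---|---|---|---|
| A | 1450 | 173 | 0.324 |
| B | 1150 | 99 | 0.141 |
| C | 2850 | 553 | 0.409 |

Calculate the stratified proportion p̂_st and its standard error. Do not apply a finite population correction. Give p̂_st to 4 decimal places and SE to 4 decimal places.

p̂_st ≈ 0.3298, SE ≈ 0.0163

N = 5450; stratum weights W_h = N_h/N.
p̂_st = Σ W_h p̂_h = (1450·0.324 + 1150·0.141 + 2850·0.409)/5450 = 0.32983
V̂(p̂_st) = Σ W_h² p̂_h(1−p̂_h)/(n_h−1):
  stratum A: (1450/5450)²·0.324·0.676/172 = 9.01377e-05
  stratum B: (1150/5450)²·0.141·0.859/98 = 5.50287e-05
  stratum C: (2850/5450)²·0.409·0.591/552 = 0.000119748
V̂(p̂_st) = 0.000264914; SE = √V̂ = 0.0162762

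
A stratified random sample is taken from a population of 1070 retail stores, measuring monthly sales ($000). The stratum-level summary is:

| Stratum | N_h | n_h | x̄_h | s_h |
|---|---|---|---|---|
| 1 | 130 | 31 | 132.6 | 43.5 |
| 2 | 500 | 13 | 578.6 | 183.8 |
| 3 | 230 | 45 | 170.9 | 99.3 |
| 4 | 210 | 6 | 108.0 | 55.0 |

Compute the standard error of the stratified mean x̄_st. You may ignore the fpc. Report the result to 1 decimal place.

SE(x̄_st) ≈ 24.5

V̂(x̄_st) = Σ W_h² s_h²/n_h, with W_h = N_h/N and N = 1070:
  stratum 1: (130/1070)²·43.5²/31 = 0.901023
  stratum 2: (500/1070)²·183.8²/13 = 567.44
  stratum 3: (230/1070)²·99.3²/45 = 10.1245
  stratum 4: (210/1070)²·55.0²/6 = 19.4198
V̂(x̄_st) = 597.886
SE(x̄_st) = √597.886 = 24.4517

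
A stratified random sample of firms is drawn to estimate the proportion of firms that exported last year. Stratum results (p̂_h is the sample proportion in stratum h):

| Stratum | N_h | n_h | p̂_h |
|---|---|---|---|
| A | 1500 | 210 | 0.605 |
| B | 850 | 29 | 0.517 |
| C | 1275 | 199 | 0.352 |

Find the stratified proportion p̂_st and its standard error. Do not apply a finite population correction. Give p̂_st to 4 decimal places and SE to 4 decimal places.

N = 3625; stratum weights W_h = N_h/N.
p̂_st = Σ W_h p̂_h = (1500·0.605 + 850·0.517 + 1275·0.352)/3625 = 0.49538
V̂(p̂_st) = Σ W_h² p̂_h(1−p̂_h)/(n_h−1):
  stratum A: (1500/3625)²·0.605·0.395/209 = 0.000195782
  stratum B: (850/3625)²·0.517·0.483/28 = 0.000490345
  stratum C: (1275/3625)²·0.352·0.648/198 = 0.000142514
V̂(p̂_st) = 0.00082864; SE = √V̂ = 0.0287861

p̂_st ≈ 0.4954, SE ≈ 0.0288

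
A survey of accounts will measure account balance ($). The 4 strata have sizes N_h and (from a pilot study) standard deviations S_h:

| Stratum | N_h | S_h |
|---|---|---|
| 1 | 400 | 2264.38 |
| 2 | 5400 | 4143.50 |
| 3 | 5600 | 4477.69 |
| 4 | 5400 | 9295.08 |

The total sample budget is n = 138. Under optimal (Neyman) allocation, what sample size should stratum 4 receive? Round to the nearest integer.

Neyman allocation: n_h = n · N_h S_h / Σ N_i S_i, with n = 138.
  stratum 1: N_h·S_h = 400·2264.38 = 905752.00
  stratum 2: N_h·S_h = 5400·4143.50 = 22374900.00
  stratum 3: N_h·S_h = 5600·4477.69 = 25075064.00
  stratum 4: N_h·S_h = 5400·9295.08 = 50193432.00
Σ N_h S_h = 98549148.00
n for stratum 4 = 138·50193432.00/98549148.00 = 70.287 → 70

70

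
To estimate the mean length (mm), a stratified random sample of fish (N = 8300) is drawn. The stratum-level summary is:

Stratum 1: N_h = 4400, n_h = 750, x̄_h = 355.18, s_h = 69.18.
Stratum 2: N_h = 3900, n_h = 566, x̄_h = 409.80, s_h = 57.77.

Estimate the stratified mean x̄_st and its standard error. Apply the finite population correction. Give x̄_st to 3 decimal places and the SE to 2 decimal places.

x̄_st ≈ 380.845, SE ≈ 1.61

x̄_st = Σ W_h x̄_h = (4400·355.18 + 3900·409.80)/8300 = 380.84482
V̂(x̄_st) = Σ W_h² (1 − n_h/N_h) s_h²/n_h, with W_h = N_h/N and N = 8300:
  stratum 1: (4400/8300)²·(1 − 750/4400)·69.18²/750 = 1.48761
  stratum 2: (3900/8300)²·(1 − 566/3900)·57.77²/566 = 1.11292
V̂(x̄_st) = 2.60053
SE(x̄_st) = √2.60053 = 1.61261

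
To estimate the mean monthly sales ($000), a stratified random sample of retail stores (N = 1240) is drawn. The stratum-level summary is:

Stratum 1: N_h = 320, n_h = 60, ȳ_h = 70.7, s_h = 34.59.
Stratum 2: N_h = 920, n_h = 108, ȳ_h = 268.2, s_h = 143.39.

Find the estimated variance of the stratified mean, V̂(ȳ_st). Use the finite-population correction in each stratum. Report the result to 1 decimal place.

V̂(ȳ_st) = Σ W_h² (1 − n_h/N_h) s_h²/n_h, with W_h = N_h/N and N = 1240:
  stratum 1: (320/1240)²·(1 − 60/320)·34.59²/60 = 1.07902
  stratum 2: (920/1240)²·(1 − 108/920)·143.39²/108 = 92.4942
V̂(ȳ_st) = 93.5732

V̂(ȳ_st) ≈ 93.6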